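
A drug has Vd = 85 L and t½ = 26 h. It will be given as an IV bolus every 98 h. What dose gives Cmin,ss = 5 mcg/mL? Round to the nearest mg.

5370 mg

τ/t½ = 98/26 ≈ 3.7692, so f = (1/2)^(98/26) ≈ 0.073341.
Cmin,ss = (D/Vd)·f/(1−f), so D = Cmin,ss·Vd·(1−f)/f.
D = 5 × 85 × (1−f)/f ≈ 5 × 85 × 12.63494 ≈ 5369.85 mg.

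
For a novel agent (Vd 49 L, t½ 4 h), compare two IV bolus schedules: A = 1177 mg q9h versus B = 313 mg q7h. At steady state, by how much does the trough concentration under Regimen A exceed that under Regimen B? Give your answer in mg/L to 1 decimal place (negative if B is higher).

Regimen A: f = (1/2)^(9/4) ≈ 0.2102; Cmin,ss = (1177/49)·f/(1−f) ≈ 6.393 mg/L.
Regimen B: f = (1/2)^(7/4) ≈ 0.2973; Cmin,ss = (313/49)·f/(1−f) ≈ 2.703 mg/L.
Difference ≈ 6.393 − 2.703 ≈ 3.690 mg/L.

3.7 mg/L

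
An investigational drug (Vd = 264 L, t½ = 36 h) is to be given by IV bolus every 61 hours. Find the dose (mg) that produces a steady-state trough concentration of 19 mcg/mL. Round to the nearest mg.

11218 mg

τ/t½ = 61/36 ≈ 1.6944, so f = (1/2)^(61/36) ≈ 0.308974.
Cmin,ss = (D/Vd)·f/(1−f), so D = Cmin,ss·Vd·(1−f)/f.
D = 19 × 264 × (1−f)/f ≈ 19 × 264 × 2.23652 ≈ 11218.38 mg.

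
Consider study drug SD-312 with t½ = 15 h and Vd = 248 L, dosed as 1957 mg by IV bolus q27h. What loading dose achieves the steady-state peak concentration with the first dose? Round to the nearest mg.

2745 mg

f = (1/2)^(27/15) ≈ 0.287175; accumulation ratio R = 1/(1−f) ≈ 1.40287.
Loading dose to hit Cmax,ss on first dose: D_load = D_maint·R ≈ 1957 × 1.40287 ≈ 2745.42 mg.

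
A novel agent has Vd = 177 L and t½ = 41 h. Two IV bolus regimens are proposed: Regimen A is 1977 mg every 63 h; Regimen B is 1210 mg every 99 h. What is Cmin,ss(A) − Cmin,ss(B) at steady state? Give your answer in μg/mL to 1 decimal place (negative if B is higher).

4.3 μg/mL

Regimen A: f = (1/2)^(63/41) ≈ 0.3447; Cmin,ss = (1977/177)·f/(1−f) ≈ 5.875 μg/mL.
Regimen B: f = (1/2)^(99/41) ≈ 0.1876; Cmin,ss = (1210/177)·f/(1−f) ≈ 1.579 μg/mL.
Difference ≈ 5.875 − 1.579 ≈ 4.296 μg/mL.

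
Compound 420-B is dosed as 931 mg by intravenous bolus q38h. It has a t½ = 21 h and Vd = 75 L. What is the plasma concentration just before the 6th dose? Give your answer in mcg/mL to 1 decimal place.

f = (1/2)^(τ/t½) = (1/2)^(38/21) ≈ 0.2853.
C₀ = D/Vd = 931/75 ≈ 12.413 mcg/mL.
Before the 6th dose, 5 doses have been given. Superposition: Cmin = C₀·(f + f² + … + f^5).
≈ 12.413 × (0.2853 + 0.0814 + 0.0232 + 0.0066 + 0.0019) ≈ 12.413 × 0.3984 ≈ 4.945 mcg/mL.

4.9 mcg/mL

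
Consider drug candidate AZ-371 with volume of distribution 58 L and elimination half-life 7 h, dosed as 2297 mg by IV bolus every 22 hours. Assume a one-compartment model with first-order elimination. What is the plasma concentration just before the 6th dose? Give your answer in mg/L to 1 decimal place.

f = (1/2)^(τ/t½) = (1/2)^(22/7) ≈ 0.1132.
C₀ = D/Vd = 2297/58 ≈ 39.603 mg/L.
Before the 6th dose, 5 doses have been given. Superposition: Cmin = C₀·(f + f² + … + f^5).
≈ 39.603 × (0.1132 + 0.0128 + 0.0015 + 0.0002 + 0.0000) ≈ 39.603 × 0.1277 ≈ 5.057 mg/L.

5.1 mg/L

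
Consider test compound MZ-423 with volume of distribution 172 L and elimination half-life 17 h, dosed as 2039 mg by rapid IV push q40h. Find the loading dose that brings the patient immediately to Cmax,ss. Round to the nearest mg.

2535 mg

f = (1/2)^(40/17) ≈ 0.195747; accumulation ratio R = 1/(1−f) ≈ 1.24339.
Loading dose to hit Cmax,ss on first dose: D_load = D_maint·R ≈ 2039 × 1.24339 ≈ 2535.27 mg.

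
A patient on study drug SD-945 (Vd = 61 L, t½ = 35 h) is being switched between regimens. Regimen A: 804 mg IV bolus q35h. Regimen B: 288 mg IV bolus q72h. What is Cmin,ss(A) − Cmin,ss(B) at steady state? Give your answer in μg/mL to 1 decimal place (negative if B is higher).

Regimen A: f = (1/2)^(35/35) ≈ 0.5000; Cmin,ss = (804/61)·f/(1−f) ≈ 13.180 μg/mL.
Regimen B: f = (1/2)^(72/35) ≈ 0.2403; Cmin,ss = (288/61)·f/(1−f) ≈ 1.493 μg/mL.
Difference ≈ 13.180 − 1.493 ≈ 11.687 μg/mL.

11.7 μg/mL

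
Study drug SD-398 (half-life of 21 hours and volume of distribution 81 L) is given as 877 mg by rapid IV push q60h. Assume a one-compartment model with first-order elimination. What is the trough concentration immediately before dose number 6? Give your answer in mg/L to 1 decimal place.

f = (1/2)^(τ/t½) = (1/2)^(60/21) ≈ 0.1380.
C₀ = D/Vd = 877/81 ≈ 10.827 mg/L.
Before the 6th dose, 5 doses have been given. Superposition: Cmin = C₀·(f + f² + … + f^5).
≈ 10.827 × (0.1380 + 0.0190 + 0.0026 + 0.0004 + 0.0001) ≈ 10.827 × 0.1601 ≈ 1.733 mg/L.

1.7 mg/L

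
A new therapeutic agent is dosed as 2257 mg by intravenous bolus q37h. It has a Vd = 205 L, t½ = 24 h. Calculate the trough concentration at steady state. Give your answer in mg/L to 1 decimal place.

5.8 mg/L

Over one 37-h interval, 37/24 ≈ 1.5417 half-lives elapse, leaving f ≈ 0.3435 of each dose.
At steady state, accumulation factor R = 1/(1 − e^(−kτ)) ≈ 1.5232.
Each bolus raises the concentration by D/Vd = 2257/205 ≈ 11.010 mg/L.
Cmax,ss = C₀/(1 − f) ≈ 11.010/0.6565 ≈ 16.771 mg/L.
One interval later, Cmin,ss = Cmax,ss·e^(−kτ) ≈ 16.771 × 0.3435 ≈ 5.761 mg/L.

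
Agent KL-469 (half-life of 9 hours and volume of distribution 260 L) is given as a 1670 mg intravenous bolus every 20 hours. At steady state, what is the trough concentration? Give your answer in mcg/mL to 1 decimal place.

1.8 mcg/mL

τ/t½ = 20/9 ≈ 2.2222, so fraction remaining f = (1/2)^(20/9) ≈ 0.2143.
At steady state, accumulation factor R = 1/(1 − e^(−kτ)) ≈ 1.2728.
Each bolus raises the concentration by D/Vd = 1670/260 ≈ 6.423 mcg/mL.
Cmax,ss = C₀/(1 − f) ≈ 6.423/0.7857 ≈ 8.175 mcg/mL.
One interval later, Cmin,ss = Cmax,ss·e^(−kτ) ≈ 8.175 × 0.2143 ≈ 1.752 mcg/mL.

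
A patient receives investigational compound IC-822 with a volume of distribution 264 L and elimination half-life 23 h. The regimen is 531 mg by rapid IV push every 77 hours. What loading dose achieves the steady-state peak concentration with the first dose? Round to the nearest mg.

589 mg

f = (1/2)^(77/23) ≈ 0.098221; accumulation ratio R = 1/(1−f) ≈ 1.10892.
Loading dose to hit Cmax,ss on first dose: D_load = D_maint·R ≈ 531 × 1.10892 ≈ 588.84 mg.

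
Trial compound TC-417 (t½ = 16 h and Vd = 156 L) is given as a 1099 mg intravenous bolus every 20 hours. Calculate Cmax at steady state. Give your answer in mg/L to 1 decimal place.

τ/t½ = 20/16 ≈ 1.25, so fraction remaining f = (1/2)^(20/16) ≈ 0.4204.
At steady state, accumulation factor R = 1/(1 − e^(−kτ)) ≈ 1.7253.
Each bolus raises the concentration by D/Vd = 1099/156 ≈ 7.045 mg/L.
Steady-state peak Cmax,ss = C₀·R ≈ 7.045 × 1.7253 ≈ 12.155 mg/L.

12.2 mg/L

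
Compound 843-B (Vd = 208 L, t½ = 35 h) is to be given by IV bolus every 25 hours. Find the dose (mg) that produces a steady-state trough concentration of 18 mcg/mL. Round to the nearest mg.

2399 mg

τ/t½ = 25/35 ≈ 0.71429, so f = (1/2)^(25/35) ≈ 0.609507.
Cmin,ss = (D/Vd)·f/(1−f), so D = Cmin,ss·Vd·(1−f)/f.
D = 18 × 208 × (1−f)/f ≈ 18 × 208 × 0.64067 ≈ 2398.67 mg.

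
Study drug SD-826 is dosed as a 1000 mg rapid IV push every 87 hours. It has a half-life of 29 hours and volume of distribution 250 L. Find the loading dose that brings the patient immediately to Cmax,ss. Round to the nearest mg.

1143 mg

f = (1/2)^(87/29) ≈ 0.125000; accumulation ratio R = 1/(1−f) ≈ 1.14286.
Loading dose to hit Cmax,ss on first dose: D_load = D_maint·R ≈ 1000 × 1.14286 ≈ 1142.86 mg.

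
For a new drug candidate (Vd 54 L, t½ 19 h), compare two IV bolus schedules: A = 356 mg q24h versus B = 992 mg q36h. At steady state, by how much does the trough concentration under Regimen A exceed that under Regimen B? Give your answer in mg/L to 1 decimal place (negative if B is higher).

-2.0 mg/L

Regimen A: f = (1/2)^(24/19) ≈ 0.4166; Cmin,ss = (356/54)·f/(1−f) ≈ 4.708 mg/L.
Regimen B: f = (1/2)^(36/19) ≈ 0.2689; Cmin,ss = (992/54)·f/(1−f) ≈ 6.757 mg/L.
Difference ≈ 4.708 − 6.757 ≈ -2.049 mg/L.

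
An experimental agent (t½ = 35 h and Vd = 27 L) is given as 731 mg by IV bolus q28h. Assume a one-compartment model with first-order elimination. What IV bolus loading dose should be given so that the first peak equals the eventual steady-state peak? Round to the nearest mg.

1717 mg

f = (1/2)^(28/35) ≈ 0.574349; accumulation ratio R = 1/(1−f) ≈ 2.34934.
Loading dose to hit Cmax,ss on first dose: D_load = D_maint·R ≈ 731 × 2.34934 ≈ 1717.37 mg.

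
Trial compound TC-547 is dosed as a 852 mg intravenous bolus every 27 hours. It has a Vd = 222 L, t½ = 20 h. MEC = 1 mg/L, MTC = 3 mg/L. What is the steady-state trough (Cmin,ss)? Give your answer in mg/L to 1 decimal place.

2.5 mg/L

Over one 27-h interval, 27/20 ≈ 1.35 half-lives elapse, leaving f ≈ 0.3923 of each dose.
Accumulation ratio R = 1/(1 − f) ≈ 1/0.6077 ≈ 1.6455.
Single-dose peak C₀ = D/Vd = 852/222 ≈ 3.838 mg/L.
Steady-state peak Cmax,ss = C₀·R ≈ 3.838 × 1.6455 ≈ 6.315 mg/L.
One interval later, Cmin,ss = Cmax,ss·e^(−kτ) ≈ 6.315 × 0.3923 ≈ 2.477 mg/L.
Trough 2.5 mg/L vs MEC 1 mg/L: adequate.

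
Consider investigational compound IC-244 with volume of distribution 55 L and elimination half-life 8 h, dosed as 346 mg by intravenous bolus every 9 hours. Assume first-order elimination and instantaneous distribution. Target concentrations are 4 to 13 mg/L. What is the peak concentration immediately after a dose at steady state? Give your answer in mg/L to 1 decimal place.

11.6 mg/L

τ/t½ = 9/8 ≈ 1.125, so fraction remaining f = (1/2)^(9/8) ≈ 0.4585.
Accumulation ratio R = 1/(1 − f) ≈ 1/0.5415 ≈ 1.8467.
Single-dose peak C₀ = D/Vd = 346/55 ≈ 6.291 mg/L.
Steady-state peak Cmax,ss = C₀·R ≈ 6.291 × 1.8467 ≈ 11.618 mg/L.
Peak 11.6 mg/L vs MTC 13 mg/L: below toxic threshold.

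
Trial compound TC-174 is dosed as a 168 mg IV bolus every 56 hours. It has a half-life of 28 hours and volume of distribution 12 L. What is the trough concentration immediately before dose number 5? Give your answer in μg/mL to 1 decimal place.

4.6 μg/mL

f = (1/2)^(τ/t½) = (1/2)^(56/28) ≈ 0.2500.
C₀ = D/Vd = 168/12 ≈ 14.000 μg/mL.
Before the 5th dose, 4 doses have been given. Superposition: Cmin = C₀·(f + f² + … + f^4).
≈ 14.000 × (0.2500 + 0.0625 + 0.0156 + 0.0039) ≈ 14.000 × 0.3320 ≈ 4.648 μg/mL.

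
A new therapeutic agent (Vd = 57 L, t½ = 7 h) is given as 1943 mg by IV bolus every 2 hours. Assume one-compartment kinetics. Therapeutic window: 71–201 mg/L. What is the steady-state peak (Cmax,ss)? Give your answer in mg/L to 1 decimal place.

189.7 mg/L

k = ln2/t½ = ln2/7 ≈ 0.099021 h⁻¹; fraction remaining f = e^(−kτ) = e^(−0.099021×2) ≈ 0.8203.
Accumulation ratio R = 1/(1 − f) ≈ 1/0.1797 ≈ 5.5648.
Single-dose peak C₀ = D/Vd = 1943/57 ≈ 34.088 mg/L.
Steady-state peak Cmax,ss = C₀·R ≈ 34.088 × 5.5648 ≈ 189.693 mg/L.
Peak 189.7 mg/L vs MTC 201 mg/L: below toxic threshold.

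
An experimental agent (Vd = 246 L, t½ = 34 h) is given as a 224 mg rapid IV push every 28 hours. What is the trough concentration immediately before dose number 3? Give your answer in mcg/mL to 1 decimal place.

0.8 mcg/mL

f = (1/2)^(τ/t½) = (1/2)^(28/34) ≈ 0.5651.
C₀ = D/Vd = 224/246 ≈ 0.911 mcg/mL.
Before the 3rd dose, 2 doses have been given. Superposition: Cmin = C₀·(f + f²).
≈ 0.911 × (0.5651 + 0.3193) ≈ 0.911 × 0.8844 ≈ 0.806 mcg/mL.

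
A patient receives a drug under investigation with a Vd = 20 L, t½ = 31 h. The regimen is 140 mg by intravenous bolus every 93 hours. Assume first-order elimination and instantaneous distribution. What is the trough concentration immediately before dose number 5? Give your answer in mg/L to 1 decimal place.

1.0 mg/L

f = (1/2)^(τ/t½) = (1/2)^(93/31) ≈ 0.1250.
C₀ = D/Vd = 140/20 ≈ 7.000 mg/L.
Before the 5th dose, 4 doses have been given. Superposition: Cmin = C₀·(f + f² + … + f^4).
≈ 7.000 × (0.1250 + 0.0156 + 0.0020 + 0.0002) ≈ 7.000 × 0.1428 ≈ 1.000 mg/L.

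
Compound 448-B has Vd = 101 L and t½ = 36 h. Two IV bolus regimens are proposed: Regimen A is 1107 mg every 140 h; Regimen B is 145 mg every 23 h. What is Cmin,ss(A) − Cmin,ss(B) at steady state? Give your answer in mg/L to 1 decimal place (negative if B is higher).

-1.8 mg/L

Regimen A: f = (1/2)^(140/36) ≈ 0.0675; Cmin,ss = (1107/101)·f/(1−f) ≈ 0.793 mg/L.
Regimen B: f = (1/2)^(23/36) ≈ 0.6422; Cmin,ss = (145/101)·f/(1−f) ≈ 2.577 mg/L.
Difference ≈ 0.793 − 2.577 ≈ -1.784 mg/L.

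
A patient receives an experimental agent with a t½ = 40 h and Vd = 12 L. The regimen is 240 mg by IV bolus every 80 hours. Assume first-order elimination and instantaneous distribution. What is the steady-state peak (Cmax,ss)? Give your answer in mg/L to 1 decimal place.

The dosing interval is 2 half-lives, so f = 2^(−2) = 0.25.
At steady state, R = 1/(1 − 0.25) = 4/3.
Single-dose peak C₀ = D/Vd = 240/12 = 20 mg/L.
Steady-state peak Cmax,ss = C₀·R = 20 × 4/3 ≈ 26.667 mg/L.

26.7 mg/L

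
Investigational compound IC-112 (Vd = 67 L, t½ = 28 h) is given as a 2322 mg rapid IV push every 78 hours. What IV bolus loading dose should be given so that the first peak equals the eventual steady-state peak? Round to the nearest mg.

2716 mg

f = (1/2)^(78/28) ≈ 0.145016; accumulation ratio R = 1/(1−f) ≈ 1.16961.
Loading dose to hit Cmax,ss on first dose: D_load = D_maint·R ≈ 2322 × 1.16961 ≈ 2715.83 mg.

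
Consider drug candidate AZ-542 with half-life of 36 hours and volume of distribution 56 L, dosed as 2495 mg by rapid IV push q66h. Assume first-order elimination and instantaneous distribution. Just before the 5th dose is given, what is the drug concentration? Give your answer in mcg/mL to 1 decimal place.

17.3 mcg/mL

f = (1/2)^(τ/t½) = (1/2)^(66/36) ≈ 0.2806.
C₀ = D/Vd = 2495/56 ≈ 44.554 mcg/mL.
Before the 5th dose, 4 doses have been given. Superposition: Cmin = C₀·(f + f² + … + f^4).
≈ 44.554 × (0.2806 + 0.0787 + 0.0221 + 0.0062) ≈ 44.554 × 0.3876 ≈ 17.269 mcg/mL.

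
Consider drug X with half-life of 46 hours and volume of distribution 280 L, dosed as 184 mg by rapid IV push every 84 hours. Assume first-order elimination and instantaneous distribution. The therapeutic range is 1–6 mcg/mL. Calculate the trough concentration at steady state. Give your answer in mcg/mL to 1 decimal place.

0.3 mcg/mL

Over one 84-h interval, 84/46 ≈ 1.8261 half-lives elapse, leaving f ≈ 0.2820 of each dose.
Accumulation ratio R = 1/(1 − f) ≈ 1/0.7180 ≈ 1.3928.
Single-dose peak C₀ = D/Vd = 184/280 ≈ 0.657 mcg/mL.
Steady-state peak Cmax,ss = C₀·R ≈ 0.657 × 1.3928 ≈ 0.915 mcg/mL.
One interval later, Cmin,ss = Cmax,ss·e^(−kτ) ≈ 0.915 × 0.2820 ≈ 0.258 mcg/mL.
Trough 0.3 mcg/mL vs MEC 1 mcg/mL: subtherapeutic.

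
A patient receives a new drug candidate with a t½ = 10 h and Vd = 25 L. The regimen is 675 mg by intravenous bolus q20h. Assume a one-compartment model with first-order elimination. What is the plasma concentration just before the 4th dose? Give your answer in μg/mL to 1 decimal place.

8.9 μg/mL

f = (1/2)^(τ/t½) = (1/2)^(20/10) ≈ 0.2500.
C₀ = D/Vd = 675/25 ≈ 27.000 μg/mL.
Before the 4th dose, 3 doses have been given. Superposition: Cmin = C₀·(f + f² + … + f^3).
≈ 27.000 × (0.2500 + 0.0625 + 0.0156) ≈ 27.000 × 0.3281 ≈ 8.859 μg/mL.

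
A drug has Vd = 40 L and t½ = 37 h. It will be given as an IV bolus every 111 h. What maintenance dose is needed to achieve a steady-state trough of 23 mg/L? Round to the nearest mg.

6440 mg

τ/t½ = 111/37 ≈ 3, so f = (1/2)^(111/37) ≈ 0.125000.
Cmin,ss = (D/Vd)·f/(1−f), so D = Cmin,ss·Vd·(1−f)/f.
D = 23 × 40 × (1−f)/f ≈ 23 × 40 × 7.00000 ≈ 6440.00 mg.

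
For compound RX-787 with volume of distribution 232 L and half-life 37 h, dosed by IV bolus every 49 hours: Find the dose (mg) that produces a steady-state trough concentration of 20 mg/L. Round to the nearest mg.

6979 mg

τ/t½ = 49/37 ≈ 1.3243, so f = (1/2)^(49/37) ≈ 0.399336.
Cmin,ss = (D/Vd)·f/(1−f), so D = Cmin,ss·Vd·(1−f)/f.
D = 20 × 232 × (1−f)/f ≈ 20 × 232 × 1.50416 ≈ 6979.30 mg.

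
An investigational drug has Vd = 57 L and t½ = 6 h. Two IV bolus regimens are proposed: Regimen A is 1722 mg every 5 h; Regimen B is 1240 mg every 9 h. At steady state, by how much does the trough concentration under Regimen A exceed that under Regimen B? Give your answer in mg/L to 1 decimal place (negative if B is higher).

Regimen A: f = (1/2)^(5/6) ≈ 0.5612; Cmin,ss = (1722/57)·f/(1−f) ≈ 38.638 mg/L.
Regimen B: f = (1/2)^(9/6) ≈ 0.3536; Cmin,ss = (1240/57)·f/(1−f) ≈ 11.900 mg/L.
Difference ≈ 38.638 − 11.900 ≈ 26.738 mg/L.

26.7 mg/L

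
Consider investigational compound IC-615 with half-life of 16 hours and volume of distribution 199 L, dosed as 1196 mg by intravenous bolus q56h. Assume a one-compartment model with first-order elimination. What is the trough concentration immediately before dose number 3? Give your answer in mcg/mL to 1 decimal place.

f = (1/2)^(τ/t½) = (1/2)^(56/16) ≈ 0.0884.
C₀ = D/Vd = 1196/199 ≈ 6.010 mcg/mL.
Before the 3rd dose, 2 doses have been given. Superposition: Cmin = C₀·(f + f²).
≈ 6.010 × (0.0884 + 0.0078) ≈ 6.010 × 0.0962 ≈ 0.578 mcg/mL.

0.6 mcg/mL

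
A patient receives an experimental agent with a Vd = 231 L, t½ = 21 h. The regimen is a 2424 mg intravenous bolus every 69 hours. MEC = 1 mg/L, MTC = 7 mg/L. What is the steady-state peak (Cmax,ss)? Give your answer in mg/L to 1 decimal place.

k = ln2/t½ = ln2/21 ≈ 0.033007 h⁻¹; fraction remaining f = e^(−kτ) = e^(−0.033007×69) ≈ 0.1025.
Accumulation ratio R = 1/(1 − f) ≈ 1/0.8975 ≈ 1.1142.
Each bolus raises the concentration by D/Vd = 2424/231 ≈ 10.494 mg/L.
Steady-state peak Cmax,ss = C₀·R ≈ 10.494 × 1.1142 ≈ 11.692 mg/L.
Peak 11.7 mg/L vs MTC 7 mg/L: exceeds toxic threshold.

11.7 mg/L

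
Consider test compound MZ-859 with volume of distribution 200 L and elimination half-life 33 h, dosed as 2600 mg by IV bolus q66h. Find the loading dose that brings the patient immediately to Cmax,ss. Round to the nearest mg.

3467 mg

f = (1/2)^(66/33) ≈ 0.250000; accumulation ratio R = 1/(1−f) ≈ 1.33333.
Loading dose to hit Cmax,ss on first dose: D_load = D_maint·R ≈ 2600 × 1.33333 ≈ 3466.66 mg.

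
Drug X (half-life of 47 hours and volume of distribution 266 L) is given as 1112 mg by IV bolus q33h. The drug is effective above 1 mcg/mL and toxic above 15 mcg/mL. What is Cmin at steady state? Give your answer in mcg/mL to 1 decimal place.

k = ln2/t½ = ln2/47 ≈ 0.014748 h⁻¹; fraction remaining f = e^(−kτ) = e^(−0.014748×33) ≈ 0.6147.
Single-dose peak C₀ = D/Vd = 1112/266 ≈ 4.180 mcg/mL.
Steady-state trough Cmin,ss = C₀·f/(1−f) ≈ 4.180 × 0.6147/0.3853 ≈ 6.669 mcg/mL.
Trough 6.7 mcg/mL vs MEC 1 mcg/mL: adequate.

6.7 mcg/mL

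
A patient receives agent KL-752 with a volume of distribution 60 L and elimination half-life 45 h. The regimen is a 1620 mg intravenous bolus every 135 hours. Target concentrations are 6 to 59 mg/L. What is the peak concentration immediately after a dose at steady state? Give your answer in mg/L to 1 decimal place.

τ = 135 h = 3 half-lives, so f = (1/2)^3 = 0.125.
Accumulation ratio R = 1/(1 − f) = 1/0.875 = 8/7.
Single-dose peak C₀ = D/Vd = 1620/60 = 27 mg/L.
Steady-state peak Cmax,ss = C₀·R = 27 × 8/7 ≈ 30.857 mg/L.
Peak 30.9 mg/L vs MTC 59 mg/L: below toxic threshold.

30.9 mg/L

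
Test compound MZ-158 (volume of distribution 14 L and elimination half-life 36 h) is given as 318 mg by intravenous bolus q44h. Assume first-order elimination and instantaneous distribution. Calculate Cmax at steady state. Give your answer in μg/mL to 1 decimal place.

τ/t½ = 44/36 ≈ 1.2222, so fraction remaining f = (1/2)^(44/36) ≈ 0.4286.
Accumulation ratio R = 1/(1 − f) ≈ 1/0.5714 ≈ 1.7501.
Each bolus raises the concentration by D/Vd = 318/14 ≈ 22.714 μg/mL.
Cmax,ss = C₀/(1 − f) ≈ 22.714/0.5714 ≈ 39.751 μg/mL.

39.8 μg/mL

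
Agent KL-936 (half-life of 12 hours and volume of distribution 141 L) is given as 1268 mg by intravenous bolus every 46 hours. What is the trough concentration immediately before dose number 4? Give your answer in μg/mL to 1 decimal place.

f = (1/2)^(τ/t½) = (1/2)^(46/12) ≈ 0.0702.
C₀ = D/Vd = 1268/141 ≈ 8.993 μg/mL.
Before the 4th dose, 3 doses have been given. Superposition: Cmin = C₀·(f + f² + … + f^3).
≈ 8.993 × (0.0702 + 0.0049 + 0.0003) ≈ 8.993 × 0.0754 ≈ 0.678 μg/mL.

0.7 μg/mL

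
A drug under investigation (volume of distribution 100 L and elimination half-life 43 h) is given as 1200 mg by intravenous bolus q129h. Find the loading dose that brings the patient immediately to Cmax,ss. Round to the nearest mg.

1371 mg

f = (1/2)^(129/43) ≈ 0.125000; accumulation ratio R = 1/(1−f) ≈ 1.14286.
Loading dose to hit Cmax,ss on first dose: D_load = D_maint·R ≈ 1200 × 1.14286 ≈ 1371.43 mg.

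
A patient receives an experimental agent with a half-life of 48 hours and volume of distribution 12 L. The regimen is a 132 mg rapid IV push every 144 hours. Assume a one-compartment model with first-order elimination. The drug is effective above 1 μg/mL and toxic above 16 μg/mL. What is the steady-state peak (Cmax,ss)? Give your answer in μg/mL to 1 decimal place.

τ = 144 h = 3 half-lives, so f = (1/2)^3 = 0.125.
At steady state, R = 1/(1 − 0.125) = 8/7.
Single-dose peak C₀ = D/Vd = 132/12 = 11 μg/mL.
Steady-state peak Cmax,ss = C₀·R = 11 × 8/7 ≈ 12.571 μg/mL.
Peak 12.6 μg/mL vs MTC 16 μg/mL: below toxic threshold.

12.6 μg/mL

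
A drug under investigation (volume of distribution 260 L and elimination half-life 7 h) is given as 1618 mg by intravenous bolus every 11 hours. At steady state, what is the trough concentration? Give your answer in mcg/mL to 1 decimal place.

3.2 mcg/mL

τ/t½ = 11/7 ≈ 1.5714, so fraction remaining f = (1/2)^(11/7) ≈ 0.3365.
Each bolus raises the concentration by D/Vd = 1618/260 ≈ 6.223 mcg/mL.
Steady-state trough Cmin,ss = C₀·f/(1−f) ≈ 6.223 × 0.3365/0.6635 ≈ 3.156 mcg/mL.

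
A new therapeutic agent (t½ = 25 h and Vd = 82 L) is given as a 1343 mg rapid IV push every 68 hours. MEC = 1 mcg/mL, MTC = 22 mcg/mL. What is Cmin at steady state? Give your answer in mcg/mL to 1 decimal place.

Over one 68-h interval, 68/25 ≈ 2.72 half-lives elapse, leaving f ≈ 0.1518 of each dose.
Accumulation ratio R = 1/(1 − f) ≈ 1/0.8482 ≈ 1.1790.
Single-dose peak C₀ = D/Vd = 1343/82 ≈ 16.378 mcg/mL.
Cmax,ss = C₀/(1 − f) ≈ 16.378/0.8482 ≈ 19.309 mcg/mL.
One interval later, Cmin,ss = Cmax,ss·e^(−kτ) ≈ 19.309 × 0.1518 ≈ 2.931 mcg/mL.
Trough 2.9 mcg/mL vs MEC 1 mcg/mL: adequate.

2.9 mcg/mL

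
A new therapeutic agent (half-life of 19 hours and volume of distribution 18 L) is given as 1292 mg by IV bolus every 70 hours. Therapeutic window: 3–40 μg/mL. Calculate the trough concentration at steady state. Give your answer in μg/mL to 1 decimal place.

k = ln2/t½ = ln2/19 ≈ 0.036481 h⁻¹; fraction remaining f = e^(−kτ) = e^(−0.036481×70) ≈ 0.0778.
At steady state, accumulation factor R = 1/(1 − e^(−kτ)) ≈ 1.0844.
Single-dose peak C₀ = D/Vd = 1292/18 ≈ 71.778 μg/mL.
Cmax,ss = C₀/(1 − f) ≈ 71.778/0.9222 ≈ 77.833 μg/mL.
One interval later, Cmin,ss = Cmax,ss·e^(−kτ) ≈ 77.833 × 0.0778 ≈ 6.055 μg/mL.
Trough 6.1 μg/mL vs MEC 3 μg/mL: adequate.

6.1 μg/mL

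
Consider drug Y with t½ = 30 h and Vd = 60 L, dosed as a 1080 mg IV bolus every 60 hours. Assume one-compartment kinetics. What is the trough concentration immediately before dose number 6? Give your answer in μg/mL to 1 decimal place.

6.0 μg/mL

f = (1/2)^(τ/t½) = (1/2)^(60/30) ≈ 0.2500.
C₀ = D/Vd = 1080/60 ≈ 18.000 μg/mL.
Before the 6th dose, 5 doses have been given. Superposition: Cmin = C₀·(f + f² + … + f^5).
≈ 18.000 × (0.2500 + 0.0625 + 0.0156 + 0.0039 + 0.0010) ≈ 18.000 × 0.3330 ≈ 5.994 μg/mL.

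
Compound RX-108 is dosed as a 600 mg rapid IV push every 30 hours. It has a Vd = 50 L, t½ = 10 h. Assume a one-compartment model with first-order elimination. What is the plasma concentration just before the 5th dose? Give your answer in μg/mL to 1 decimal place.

1.7 μg/mL

f = (1/2)^(τ/t½) = (1/2)^(30/10) ≈ 0.1250.
C₀ = D/Vd = 600/50 ≈ 12.000 μg/mL.
Before the 5th dose, 4 doses have been given. Superposition: Cmin = C₀·(f + f² + … + f^4).
≈ 12.000 × (0.1250 + 0.0156 + 0.0020 + 0.0002) ≈ 12.000 × 0.1428 ≈ 1.714 μg/mL.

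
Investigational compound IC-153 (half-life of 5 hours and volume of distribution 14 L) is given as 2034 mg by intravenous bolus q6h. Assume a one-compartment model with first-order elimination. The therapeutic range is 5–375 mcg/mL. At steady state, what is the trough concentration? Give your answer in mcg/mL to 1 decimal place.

112.0 mcg/mL

Over one 6-h interval, 6/5 ≈ 1.2 half-lives elapse, leaving f ≈ 0.4353 of each dose.
At steady state, accumulation factor R = 1/(1 − e^(−kτ)) ≈ 1.7709.
Single-dose peak C₀ = D/Vd = 2034/14 ≈ 145.286 mcg/mL.
Cmax,ss = C₀/(1 − f) ≈ 145.286/0.5647 ≈ 257.280 mcg/mL.
One interval later, Cmin,ss = Cmax,ss·e^(−kτ) ≈ 257.280 × 0.4353 ≈ 111.994 mcg/mL.
Trough 112.0 mcg/mL vs MEC 5 mcg/mL: adequate.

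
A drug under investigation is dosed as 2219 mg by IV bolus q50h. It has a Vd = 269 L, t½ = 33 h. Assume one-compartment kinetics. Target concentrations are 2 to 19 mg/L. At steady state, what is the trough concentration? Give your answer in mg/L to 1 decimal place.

Over one 50-h interval, 50/33 ≈ 1.5152 half-lives elapse, leaving f ≈ 0.3499 of each dose.
Single-dose peak C₀ = D/Vd = 2219/269 ≈ 8.249 mg/L.
Steady-state trough Cmin,ss = C₀·f/(1−f) ≈ 8.249 × 0.3499/0.6501 ≈ 4.440 mg/L.
Trough 4.4 mg/L vs MEC 2 mg/L: adequate.

4.4 mg/L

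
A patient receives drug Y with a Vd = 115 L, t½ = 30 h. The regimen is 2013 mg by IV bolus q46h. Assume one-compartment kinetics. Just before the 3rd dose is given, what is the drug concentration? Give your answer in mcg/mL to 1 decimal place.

8.1 mcg/mL

f = (1/2)^(τ/t½) = (1/2)^(46/30) ≈ 0.3455.
C₀ = D/Vd = 2013/115 ≈ 17.504 mcg/mL.
Before the 3rd dose, 2 doses have been given. Superposition: Cmin = C₀·(f + f²).
≈ 17.504 × (0.3455 + 0.1194) ≈ 17.504 × 0.4649 ≈ 8.138 mcg/mL.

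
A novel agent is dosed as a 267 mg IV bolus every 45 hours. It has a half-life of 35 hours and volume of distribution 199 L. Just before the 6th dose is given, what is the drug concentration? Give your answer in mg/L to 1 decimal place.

0.9 mg/L

f = (1/2)^(τ/t½) = (1/2)^(45/35) ≈ 0.4102.
C₀ = D/Vd = 267/199 ≈ 1.342 mg/L.
Before the 6th dose, 5 doses have been given. Superposition: Cmin = C₀·(f + f² + … + f^5).
≈ 1.342 × (0.4102 + 0.1683 + 0.0690 + 0.0283 + 0.0116) ≈ 1.342 × 0.6874 ≈ 0.922 mg/L.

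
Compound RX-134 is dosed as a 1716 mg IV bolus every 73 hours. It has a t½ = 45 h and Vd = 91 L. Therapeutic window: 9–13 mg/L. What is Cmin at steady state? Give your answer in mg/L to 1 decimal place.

9.1 mg/L

Over one 73-h interval, 73/45 ≈ 1.6222 half-lives elapse, leaving f ≈ 0.3248 of each dose.
Each bolus raises the concentration by D/Vd = 1716/91 ≈ 18.857 mg/L.
Steady-state trough Cmin,ss = C₀·f/(1−f) ≈ 18.857 × 0.3248/0.6752 ≈ 9.071 mg/L.
Trough 9.1 mg/L vs MEC 9 mg/L: adequate.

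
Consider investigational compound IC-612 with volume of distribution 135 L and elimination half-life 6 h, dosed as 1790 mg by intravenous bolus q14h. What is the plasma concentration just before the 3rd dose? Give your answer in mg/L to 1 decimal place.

3.2 mg/L

f = (1/2)^(τ/t½) = (1/2)^(14/6) ≈ 0.1984.
C₀ = D/Vd = 1790/135 ≈ 13.259 mg/L.
Before the 3rd dose, 2 doses have been given. Superposition: Cmin = C₀·(f + f²).
≈ 13.259 × (0.1984 + 0.0394) ≈ 13.259 × 0.2378 ≈ 3.153 mg/L.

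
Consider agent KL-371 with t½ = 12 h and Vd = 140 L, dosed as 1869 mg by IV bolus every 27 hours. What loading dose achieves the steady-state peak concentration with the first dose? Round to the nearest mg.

2366 mg

f = (1/2)^(27/12) ≈ 0.210224; accumulation ratio R = 1/(1−f) ≈ 1.26618.
Loading dose to hit Cmax,ss on first dose: D_load = D_maint·R ≈ 1869 × 1.26618 ≈ 2366.49 mg.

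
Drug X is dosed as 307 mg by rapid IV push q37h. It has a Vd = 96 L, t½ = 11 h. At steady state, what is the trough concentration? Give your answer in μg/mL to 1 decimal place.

0.3 μg/mL

k = ln2/t½ = ln2/11 ≈ 0.063013 h⁻¹; fraction remaining f = e^(−kτ) = e^(−0.063013×37) ≈ 0.0972.
Each bolus raises the concentration by D/Vd = 307/96 ≈ 3.198 μg/mL.
Steady-state trough Cmin,ss = C₀·f/(1−f) ≈ 3.198 × 0.0972/0.9028 ≈ 0.344 μg/mL.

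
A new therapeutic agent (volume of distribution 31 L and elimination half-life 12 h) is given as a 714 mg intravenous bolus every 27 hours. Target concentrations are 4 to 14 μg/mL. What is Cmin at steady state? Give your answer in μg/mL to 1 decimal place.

6.1 μg/mL

k = ln2/t½ = ln2/12 ≈ 0.057762 h⁻¹; fraction remaining f = e^(−kτ) = e^(−0.057762×27) ≈ 0.2102.
At steady state, accumulation factor R = 1/(1 − e^(−kτ)) ≈ 1.2661.
Single-dose peak C₀ = D/Vd = 714/31 ≈ 23.032 μg/mL.
Cmax,ss = C₀/(1 − f) ≈ 23.032/0.7898 ≈ 29.162 μg/mL.
Steady-state trough Cmin,ss = Cmax,ss·f ≈ 29.162 × 0.2102 ≈ 6.130 μg/mL.
Trough 6.1 μg/mL vs MEC 4 μg/mL: adequate.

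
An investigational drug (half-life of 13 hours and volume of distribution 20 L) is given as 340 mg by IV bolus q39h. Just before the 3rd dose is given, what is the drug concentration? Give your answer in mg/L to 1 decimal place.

f = (1/2)^(τ/t½) = (1/2)^(39/13) ≈ 0.1250.
C₀ = D/Vd = 340/20 ≈ 17.000 mg/L.
Before the 3rd dose, 2 doses have been given. Superposition: Cmin = C₀·(f + f²).
≈ 17.000 × (0.1250 + 0.0156) ≈ 17.000 × 0.1406 ≈ 2.390 mg/L.

2.4 mg/L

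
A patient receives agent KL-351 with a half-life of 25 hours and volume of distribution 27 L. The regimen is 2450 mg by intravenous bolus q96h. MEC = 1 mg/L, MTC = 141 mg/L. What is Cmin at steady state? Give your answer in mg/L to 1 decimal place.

Over one 96-h interval, 96/25 ≈ 3.84 half-lives elapse, leaving f ≈ 0.0698 of each dose.
Each bolus raises the concentration by D/Vd = 2450/27 ≈ 90.741 mg/L.
Steady-state trough Cmin,ss = C₀·f/(1−f) ≈ 90.741 × 0.0698/0.9302 ≈ 6.809 mg/L.
Trough 6.8 mg/L vs MEC 1 mg/L: adequate.

6.8 mg/L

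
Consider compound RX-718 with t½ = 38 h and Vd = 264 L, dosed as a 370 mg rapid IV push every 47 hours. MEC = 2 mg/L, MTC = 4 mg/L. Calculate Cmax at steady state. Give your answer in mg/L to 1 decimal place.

2.4 mg/L

Over one 47-h interval, 47/38 ≈ 1.2368 half-lives elapse, leaving f ≈ 0.4243 of each dose.
Accumulation ratio R = 1/(1 − f) ≈ 1/0.5757 ≈ 1.7370.
Each bolus raises the concentration by D/Vd = 370/264 ≈ 1.402 mg/L.
Steady-state peak Cmax,ss = C₀·R ≈ 1.402 × 1.7370 ≈ 2.435 mg/L.
Peak 2.4 mg/L vs MTC 4 mg/L: below toxic threshold.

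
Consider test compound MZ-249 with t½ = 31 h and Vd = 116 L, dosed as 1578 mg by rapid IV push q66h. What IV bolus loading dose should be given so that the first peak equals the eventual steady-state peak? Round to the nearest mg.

f = (1/2)^(66/31) ≈ 0.228611; accumulation ratio R = 1/(1−f) ≈ 1.29636.
Loading dose to hit Cmax,ss on first dose: D_load = D_maint·R ≈ 1578 × 1.29636 ≈ 2045.66 mg.

2046 mg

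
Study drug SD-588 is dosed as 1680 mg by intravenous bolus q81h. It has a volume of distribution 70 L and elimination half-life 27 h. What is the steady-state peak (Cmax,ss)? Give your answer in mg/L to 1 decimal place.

τ = 81 h = 3 half-lives, so f = (1/2)^3 = 0.125.
At steady state, R = 1/(1 − 0.125) = 8/7.
Single-dose peak C₀ = D/Vd = 1680/70 = 24 mg/L.
Steady-state peak Cmax,ss = C₀·R = 24 × 8/7 ≈ 27.429 mg/L.

27.4 mg/L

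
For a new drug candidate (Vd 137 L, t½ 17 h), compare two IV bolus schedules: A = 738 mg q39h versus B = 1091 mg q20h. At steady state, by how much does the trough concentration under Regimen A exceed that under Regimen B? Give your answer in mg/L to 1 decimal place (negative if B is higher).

Regimen A: f = (1/2)^(39/17) ≈ 0.2039; Cmin,ss = (738/137)·f/(1−f) ≈ 1.380 mg/L.
Regimen B: f = (1/2)^(20/17) ≈ 0.4424; Cmin,ss = (1091/137)·f/(1−f) ≈ 6.318 mg/L.
Difference ≈ 1.380 − 6.318 ≈ -4.938 mg/L.

-4.9 mg/L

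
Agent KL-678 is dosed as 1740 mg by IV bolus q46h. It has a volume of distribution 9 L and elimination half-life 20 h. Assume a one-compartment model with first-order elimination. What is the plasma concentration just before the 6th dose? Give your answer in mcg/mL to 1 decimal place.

f = (1/2)^(τ/t½) = (1/2)^(46/20) ≈ 0.2031.
C₀ = D/Vd = 1740/9 ≈ 193.333 mcg/mL.
Before the 6th dose, 5 doses have been given. Superposition: Cmin = C₀·(f + f² + … + f^5).
≈ 193.333 × (0.2031 + 0.0412 + 0.0084 + 0.0017 + 0.0003) ≈ 193.333 × 0.2547 ≈ 49.242 mcg/mL.

49.2 mcg/mL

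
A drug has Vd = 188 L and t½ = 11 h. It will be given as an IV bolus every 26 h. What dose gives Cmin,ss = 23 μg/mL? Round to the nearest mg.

τ/t½ = 26/11 ≈ 2.3636, so f = (1/2)^(26/11) ≈ 0.194301.
Cmin,ss = (D/Vd)·f/(1−f), so D = Cmin,ss·Vd·(1−f)/f.
D = 23 × 188 × (1−f)/f ≈ 23 × 188 × 4.14665 ≈ 17930.11 mg.

17930 mg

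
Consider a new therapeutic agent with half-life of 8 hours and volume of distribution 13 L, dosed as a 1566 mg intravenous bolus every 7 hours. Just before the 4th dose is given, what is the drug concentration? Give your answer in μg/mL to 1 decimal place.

121.0 μg/mL

f = (1/2)^(τ/t½) = (1/2)^(7/8) ≈ 0.5453.
C₀ = D/Vd = 1566/13 ≈ 120.462 μg/mL.
Before the 4th dose, 3 doses have been given. Superposition: Cmin = C₀·(f + f² + … + f^3).
≈ 120.462 × (0.5453 + 0.2974 + 0.1621) ≈ 120.462 × 1.0048 ≈ 121.040 μg/mL.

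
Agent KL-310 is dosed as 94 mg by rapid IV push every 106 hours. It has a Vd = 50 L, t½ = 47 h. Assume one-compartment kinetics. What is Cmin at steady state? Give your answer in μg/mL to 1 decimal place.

0.5 μg/mL

Over one 106-h interval, 106/47 ≈ 2.2553 half-lives elapse, leaving f ≈ 0.2095 of each dose.
Accumulation ratio R = 1/(1 − f) ≈ 1/0.7905 ≈ 1.2650.
Single-dose peak C₀ = D/Vd = 94/50 ≈ 1.880 μg/mL.
Steady-state peak Cmax,ss = C₀·R ≈ 1.880 × 1.2650 ≈ 2.378 μg/mL.
Steady-state trough Cmin,ss = Cmax,ss·f ≈ 2.378 × 0.2095 ≈ 0.498 μg/mL.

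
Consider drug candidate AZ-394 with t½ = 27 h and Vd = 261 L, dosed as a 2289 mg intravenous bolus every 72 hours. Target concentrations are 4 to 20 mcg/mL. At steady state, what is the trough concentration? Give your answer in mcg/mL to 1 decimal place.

τ/t½ = 72/27 ≈ 2.6667, so fraction remaining f = (1/2)^(72/27) ≈ 0.1575.
Each bolus raises the concentration by D/Vd = 2289/261 ≈ 8.770 mcg/mL.
Steady-state trough Cmin,ss = C₀·f/(1−f) ≈ 8.770 × 0.1575/0.8425 ≈ 1.639 mcg/mL.
Trough 1.6 mcg/mL vs MEC 4 mcg/mL: subtherapeutic.

1.6 mcg/mL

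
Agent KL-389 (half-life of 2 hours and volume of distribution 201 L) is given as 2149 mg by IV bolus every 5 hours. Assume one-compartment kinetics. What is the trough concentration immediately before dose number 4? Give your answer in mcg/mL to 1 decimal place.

f = (1/2)^(τ/t½) = (1/2)^(5/2) ≈ 0.1768.
C₀ = D/Vd = 2149/201 ≈ 10.692 mcg/mL.
Before the 4th dose, 3 doses have been given. Superposition: Cmin = C₀·(f + f² + … + f^3).
≈ 10.692 × (0.1768 + 0.0313 + 0.0055) ≈ 10.692 × 0.2136 ≈ 2.284 mcg/mL.

2.3 mcg/mL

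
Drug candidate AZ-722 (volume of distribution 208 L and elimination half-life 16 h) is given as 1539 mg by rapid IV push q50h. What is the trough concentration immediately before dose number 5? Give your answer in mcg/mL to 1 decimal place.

1.0 mcg/mL

f = (1/2)^(τ/t½) = (1/2)^(50/16) ≈ 0.1146.
C₀ = D/Vd = 1539/208 ≈ 7.399 mcg/mL.
Before the 5th dose, 4 doses have been given. Superposition: Cmin = C₀·(f + f² + … + f^4).
≈ 7.399 × (0.1146 + 0.0131 + 0.0015 + 0.0002) ≈ 7.399 × 0.1294 ≈ 0.957 mcg/mL.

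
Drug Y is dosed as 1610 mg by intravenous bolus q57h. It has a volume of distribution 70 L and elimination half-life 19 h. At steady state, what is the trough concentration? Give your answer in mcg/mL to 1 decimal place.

3.3 mcg/mL

τ = 57 h = 3 half-lives, so f = (1/2)^3 = 0.125.
Accumulation ratio R = 1/(1 − f) = 1/0.875 = 8/7.
Single-dose peak C₀ = D/Vd = 1610/70 = 23 mcg/mL.
Steady-state peak Cmax,ss = C₀·R = 23 × 8/7 ≈ 26.286 mcg/mL.
Steady-state trough Cmin,ss = Cmax,ss·f ≈ 26.286 × 0.125 ≈ 3.286 mcg/mL.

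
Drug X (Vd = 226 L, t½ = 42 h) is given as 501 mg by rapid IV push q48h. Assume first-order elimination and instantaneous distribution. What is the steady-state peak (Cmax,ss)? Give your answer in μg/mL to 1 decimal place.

4.1 μg/mL

Over one 48-h interval, 48/42 ≈ 1.1429 half-lives elapse, leaving f ≈ 0.4529 of each dose.
Accumulation ratio R = 1/(1 − f) ≈ 1/0.5471 ≈ 1.8278.
Each bolus raises the concentration by D/Vd = 501/226 ≈ 2.217 μg/mL.
Steady-state peak Cmax,ss = C₀·R ≈ 2.217 × 1.8278 ≈ 4.052 μg/mL.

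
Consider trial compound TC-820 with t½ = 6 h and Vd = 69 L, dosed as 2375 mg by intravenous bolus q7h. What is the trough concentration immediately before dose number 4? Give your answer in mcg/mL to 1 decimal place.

25.2 mcg/mL

f = (1/2)^(τ/t½) = (1/2)^(7/6) ≈ 0.4454.
C₀ = D/Vd = 2375/69 ≈ 34.420 mcg/mL.
Before the 4th dose, 3 doses have been given. Superposition: Cmin = C₀·(f + f² + … + f^3).
≈ 34.420 × (0.4454 + 0.1984 + 0.0884) ≈ 34.420 × 0.7322 ≈ 25.202 mcg/mL.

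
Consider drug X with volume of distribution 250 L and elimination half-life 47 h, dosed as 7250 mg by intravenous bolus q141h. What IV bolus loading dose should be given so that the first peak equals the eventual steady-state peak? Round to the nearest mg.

8286 mg

f = (1/2)^(141/47) ≈ 0.125000; accumulation ratio R = 1/(1−f) ≈ 1.14286.
Loading dose to hit Cmax,ss on first dose: D_load = D_maint·R ≈ 7250 × 1.14286 ≈ 8285.74 mg.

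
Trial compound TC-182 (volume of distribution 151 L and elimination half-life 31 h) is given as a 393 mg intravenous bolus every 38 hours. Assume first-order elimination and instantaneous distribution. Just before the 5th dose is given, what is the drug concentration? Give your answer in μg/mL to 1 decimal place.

f = (1/2)^(τ/t½) = (1/2)^(38/31) ≈ 0.4276.
C₀ = D/Vd = 393/151 ≈ 2.603 μg/mL.
Before the 5th dose, 4 doses have been given. Superposition: Cmin = C₀·(f + f² + … + f^4).
≈ 2.603 × (0.4276 + 0.1828 + 0.0782 + 0.0334) ≈ 2.603 × 0.7220 ≈ 1.879 μg/mL.

1.9 μg/mL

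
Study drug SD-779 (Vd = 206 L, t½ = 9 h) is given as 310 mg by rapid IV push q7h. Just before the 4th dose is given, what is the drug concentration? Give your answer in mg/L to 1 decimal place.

1.7 mg/L

f = (1/2)^(τ/t½) = (1/2)^(7/9) ≈ 0.5833.
C₀ = D/Vd = 310/206 ≈ 1.505 mg/L.
Before the 4th dose, 3 doses have been given. Superposition: Cmin = C₀·(f + f² + … + f^3).
≈ 1.505 × (0.5833 + 0.3402 + 0.1985) ≈ 1.505 × 1.1220 ≈ 1.689 mg/L.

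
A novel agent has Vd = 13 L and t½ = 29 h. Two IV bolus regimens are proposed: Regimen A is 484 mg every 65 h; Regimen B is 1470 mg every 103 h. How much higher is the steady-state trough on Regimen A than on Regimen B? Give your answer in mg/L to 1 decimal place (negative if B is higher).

Regimen A: f = (1/2)^(65/29) ≈ 0.2115; Cmin,ss = (484/13)·f/(1−f) ≈ 9.986 mg/L.
Regimen B: f = (1/2)^(103/29) ≈ 0.0853; Cmin,ss = (1470/13)·f/(1−f) ≈ 10.545 mg/L.
Difference ≈ 9.986 − 10.545 ≈ -0.559 mg/L.

-0.6 mg/L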